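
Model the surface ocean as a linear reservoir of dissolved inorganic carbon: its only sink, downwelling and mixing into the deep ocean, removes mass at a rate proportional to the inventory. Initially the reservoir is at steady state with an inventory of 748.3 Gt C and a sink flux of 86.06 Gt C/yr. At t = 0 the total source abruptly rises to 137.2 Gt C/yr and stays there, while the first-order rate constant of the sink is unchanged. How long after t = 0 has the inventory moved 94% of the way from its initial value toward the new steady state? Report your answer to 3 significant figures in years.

τ = M₀/F₀ = 748.3/86.06 = 8.695 yr.
The remaining gap fraction is e^(−t/τ); 94% covered ⇒ e^(−t/τ) = 0.0600.
t = −τ ln(0.0600) = 8.695 × 2.813 = 24.46 yr.

24.5 yr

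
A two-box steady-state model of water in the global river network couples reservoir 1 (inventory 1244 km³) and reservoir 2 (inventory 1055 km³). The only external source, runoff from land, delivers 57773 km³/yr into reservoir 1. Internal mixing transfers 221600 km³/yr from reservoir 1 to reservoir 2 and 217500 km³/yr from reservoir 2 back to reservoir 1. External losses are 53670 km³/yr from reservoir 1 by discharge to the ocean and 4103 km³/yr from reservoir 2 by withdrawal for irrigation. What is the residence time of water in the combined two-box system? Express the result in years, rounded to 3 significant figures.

0.0398 yr

For the system as a whole, the A↔B exchange is internal and contributes nothing to the throughput; only the external sinks remove mass.
M_total = 1244 + 1055 = 2299.0 km³.
ΣF_external_out = 53670 + 4103 = 57773 km³/yr.
τ = M_total / ΣF_ext = 2299.0 / 57773 = 0.03979 yr.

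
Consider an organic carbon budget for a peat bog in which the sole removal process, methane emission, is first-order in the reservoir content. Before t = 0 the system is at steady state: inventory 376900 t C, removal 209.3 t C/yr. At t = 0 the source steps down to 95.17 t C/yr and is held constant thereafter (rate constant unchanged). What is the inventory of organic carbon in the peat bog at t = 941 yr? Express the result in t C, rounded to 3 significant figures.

Residence time τ = M₀/F₀ = 1801 yr. The eventual steady state is M_∞ = M₀·(F₁/F₀) = 376900 × 95.17/209.3 = 171380 t C.
The anomaly ΔM(t) = M(t) − M_∞ decays as ΔM₀·e^(−t/τ) with ΔM₀ = 376900 − 171380 = 205500 t C.
At t = 941 yr, e^(−t/τ) = e^(−0.5226) = 0.5930, so ΔM = 121900 t C and M = 171380 + 121900 = 293250 t C.

293000 t C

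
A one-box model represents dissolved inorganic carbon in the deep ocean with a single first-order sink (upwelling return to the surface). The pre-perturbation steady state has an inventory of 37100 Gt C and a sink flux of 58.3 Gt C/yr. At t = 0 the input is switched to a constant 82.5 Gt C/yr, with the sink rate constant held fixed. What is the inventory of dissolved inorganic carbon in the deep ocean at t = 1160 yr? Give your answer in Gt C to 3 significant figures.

50000 Gt C

Residence time τ = M₀/F₀ = 636.4 yr. The eventual steady state is M_∞ = M₀·(F₁/F₀) = 37100 × 82.5/58.3 = 52500 Gt C.
The anomaly ΔM(t) = M(t) − M_∞ decays as ΔM₀·e^(−t/τ) with ΔM₀ = 37100 − 52500 = −15400 Gt C.
At t = 1160 yr, e^(−t/τ) = e^(−1.823) = 0.1616, so ΔM = −2488 Gt C and M = 52500 − 2488 = 50012 Gt C.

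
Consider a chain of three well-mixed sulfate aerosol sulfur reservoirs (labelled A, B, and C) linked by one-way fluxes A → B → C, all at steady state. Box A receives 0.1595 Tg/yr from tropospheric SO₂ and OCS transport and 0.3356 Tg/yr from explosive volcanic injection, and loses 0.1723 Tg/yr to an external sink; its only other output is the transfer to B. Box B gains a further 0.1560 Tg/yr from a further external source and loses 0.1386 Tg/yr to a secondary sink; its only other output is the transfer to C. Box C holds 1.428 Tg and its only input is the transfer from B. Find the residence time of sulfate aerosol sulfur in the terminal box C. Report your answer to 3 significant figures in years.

4.20 yr

Box A: F(A→B) = (0.1595 + 0.3356) − 0.1723 = 0.32280 Tg/yr.
Box B: F(B→C) = (0.32280 + 0.1560) − 0.1386 = 0.34020 Tg/yr.
Box C throughput = its input = 0.34020 Tg/yr; τ = 1.428 / 0.34020 = 4.198 yr.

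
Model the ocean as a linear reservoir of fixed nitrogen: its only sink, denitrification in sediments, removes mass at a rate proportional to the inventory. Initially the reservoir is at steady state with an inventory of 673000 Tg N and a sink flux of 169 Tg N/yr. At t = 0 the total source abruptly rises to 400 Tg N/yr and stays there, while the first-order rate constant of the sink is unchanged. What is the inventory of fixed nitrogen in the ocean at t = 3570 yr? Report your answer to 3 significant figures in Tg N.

The sink rate constant is k = F₀/M₀ = 169/673000 = 0.0002511 yr⁻¹.
Solving dM/dt = F₁ − kM with M(0) = M₀ gives M(t) = F₁/k + (M₀ − F₁/k)·e^(−kt).
F₁/k = 400/0.0002511 = 1.5929×10^6 Tg N; kt = 0.0002511 × 3570 = 0.8965, e^(−kt) = 0.4080.
M(3570) = 1.5929×10^6 + (673000 − 1.5929×10^6) × 0.4080 = 1.5929×10^6 − 375300 = 1.2176×10^6 Tg N.

1.22×10^6 Tg N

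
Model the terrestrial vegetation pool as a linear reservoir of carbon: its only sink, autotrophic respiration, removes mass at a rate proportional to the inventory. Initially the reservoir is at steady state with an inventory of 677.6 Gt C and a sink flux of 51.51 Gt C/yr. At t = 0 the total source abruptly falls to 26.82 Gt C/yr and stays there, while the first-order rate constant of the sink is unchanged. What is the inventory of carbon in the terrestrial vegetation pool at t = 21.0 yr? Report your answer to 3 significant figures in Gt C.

Residence time τ = M₀/F₀ = 13.15 yr. The eventual steady state is M_∞ = M₀·(F₁/F₀) = 677.6 × 26.82/51.51 = 352.81 Gt C.
The anomaly ΔM(t) = M(t) − M_∞ decays as ΔM₀·e^(−t/τ) with ΔM₀ = 677.6 − 352.81 = 324.8 Gt C.
At t = 21.0 yr, e^(−t/τ) = e^(−1.596) = 0.2026, so ΔM = 65.81 Gt C and M = 352.81 + 65.81 = 418.62 Gt C.

419 Gt C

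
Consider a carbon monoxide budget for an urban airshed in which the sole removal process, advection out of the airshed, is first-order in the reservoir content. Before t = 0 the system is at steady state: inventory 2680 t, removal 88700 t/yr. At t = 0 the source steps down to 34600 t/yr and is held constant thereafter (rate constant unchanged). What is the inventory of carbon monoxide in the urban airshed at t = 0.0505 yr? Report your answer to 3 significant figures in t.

Residence time τ = M₀/F₀ = 0.03021 yr. The eventual steady state is M_∞ = M₀·(F₁/F₀) = 2680 × 34600/88700 = 1045.4 t.
The anomaly ΔM(t) = M(t) − M_∞ decays as ΔM₀·e^(−t/τ) with ΔM₀ = 2680 − 1045.4 = 1635 t.
At t = 0.0505 yr, e^(−t/τ) = e^(−1.671) = 0.1880, so ΔM = 307.3 t and M = 1045.4 + 307.3 = 1352.7 t.

1350 t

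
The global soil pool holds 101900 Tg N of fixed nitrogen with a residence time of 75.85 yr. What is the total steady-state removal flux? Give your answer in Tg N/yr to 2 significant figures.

1300 Tg N/yr

F = M / τ = 101900 / 75.85 = 1343 Tg N/yr.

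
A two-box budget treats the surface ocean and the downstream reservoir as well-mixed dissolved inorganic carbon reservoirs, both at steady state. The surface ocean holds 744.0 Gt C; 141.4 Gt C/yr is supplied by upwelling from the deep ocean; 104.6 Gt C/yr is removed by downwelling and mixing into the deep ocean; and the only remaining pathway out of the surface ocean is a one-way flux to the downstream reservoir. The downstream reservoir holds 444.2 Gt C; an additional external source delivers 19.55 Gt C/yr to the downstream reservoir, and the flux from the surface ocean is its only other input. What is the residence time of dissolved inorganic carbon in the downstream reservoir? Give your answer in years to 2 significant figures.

Balance the surface ocean: ΣF_in = 141.40 Gt C/yr.
Flux to the downstream reservoir = ΣF_in − (104.6) = 36.800 Gt C/yr.
Total input to the downstream reservoir = 36.800 + 19.55 = 56.350 Gt C/yr; at steady state this equals its total output.
τ = M / F = 444.2 / 56.350 = 7.883 yr.

7.9 yr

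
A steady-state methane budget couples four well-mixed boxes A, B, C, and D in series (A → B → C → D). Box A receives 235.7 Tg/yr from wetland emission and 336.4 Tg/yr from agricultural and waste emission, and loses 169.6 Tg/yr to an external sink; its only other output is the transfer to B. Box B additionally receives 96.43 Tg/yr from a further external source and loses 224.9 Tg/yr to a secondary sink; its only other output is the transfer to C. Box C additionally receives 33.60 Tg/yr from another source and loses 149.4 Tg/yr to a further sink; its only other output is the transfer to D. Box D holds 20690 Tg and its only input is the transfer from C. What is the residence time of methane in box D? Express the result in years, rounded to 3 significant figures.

Box A: F(A→B) = (235.7 + 336.4) − 169.6 = 402.50 Tg/yr.
Box B: F(B→C) = (402.50 + 96.43) − 224.9 = 274.03 Tg/yr.
Box C: F(C→D) = (274.03 + 33.60) − 149.4 = 158.23 Tg/yr.
Box D throughput = its input = 158.23 Tg/yr; τ = 20690 / 158.23 = 130.8 yr.

131 yr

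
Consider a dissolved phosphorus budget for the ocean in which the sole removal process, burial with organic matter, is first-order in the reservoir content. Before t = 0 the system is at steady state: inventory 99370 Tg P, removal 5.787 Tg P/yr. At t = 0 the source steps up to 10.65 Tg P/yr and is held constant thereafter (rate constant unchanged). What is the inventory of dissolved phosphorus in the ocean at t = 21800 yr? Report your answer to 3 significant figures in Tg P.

159000 Tg P

The sink rate constant is k = F₀/M₀ = 5.787/99370 = 5.824×10^-5 yr⁻¹.
Solving dM/dt = F₁ − kM with M(0) = M₀ gives M(t) = F₁/k + (M₀ − F₁/k)·e^(−kt).
F₁/k = 10.65/5.824×10^-5 = 182870 Tg P; kt = 5.824×10^-5 × 21800 = 1.270, e^(−kt) = 0.2810.
M(21800) = 182870 + (99370 − 182870) × 0.2810 = 182870 − 23460 = 159410 Tg P.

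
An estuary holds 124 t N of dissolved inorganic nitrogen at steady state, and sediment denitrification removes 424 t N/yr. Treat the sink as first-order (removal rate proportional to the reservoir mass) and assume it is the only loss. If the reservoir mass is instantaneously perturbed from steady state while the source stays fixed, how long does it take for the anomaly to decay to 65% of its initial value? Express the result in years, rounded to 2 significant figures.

For a linear reservoir the anomaly decays as exp(−t/τ) with τ = M/F = 124/424 = 0.2925 yr.
exp(−t/τ) = 0.65 ⇒ t = −τ ln(0.65) = 0.2925 × 0.4308 = 0.1260 yr.

0.13 yr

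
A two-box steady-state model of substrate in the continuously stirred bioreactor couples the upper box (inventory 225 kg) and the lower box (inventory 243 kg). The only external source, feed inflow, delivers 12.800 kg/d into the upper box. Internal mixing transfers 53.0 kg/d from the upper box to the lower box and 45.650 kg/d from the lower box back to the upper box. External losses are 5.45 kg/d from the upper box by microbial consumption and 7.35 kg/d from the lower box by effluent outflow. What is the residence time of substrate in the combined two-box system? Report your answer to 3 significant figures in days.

36.6 d

Treat the two boxes together as one reservoir: the mixing fluxes between them are internal recycling, so τ = ΣM / Σ(external losses).
M_total = 225 + 243 = 468.00 kg.
ΣF_external_out = 5.45 + 7.35 = 12.800 kg/d.
τ = M_total / ΣF_ext = 468.00 / 12.800 = 36.56 d.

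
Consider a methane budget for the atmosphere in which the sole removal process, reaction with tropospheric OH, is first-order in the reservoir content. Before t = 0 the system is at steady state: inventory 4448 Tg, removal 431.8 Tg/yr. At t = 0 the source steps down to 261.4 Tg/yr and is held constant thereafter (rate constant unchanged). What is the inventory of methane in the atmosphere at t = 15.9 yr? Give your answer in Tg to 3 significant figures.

τ = M₀/F₀ = 4448/431.8 = 10.30 yr; rate constant k = 1/τ.
New steady state M_∞ = F₁/k = F₁·τ = 261.4 × 10.30 = 2692.7 Tg.
M(t) = M_∞ + (M₀ − M_∞)·e^(−t/τ); t/τ = 15.9/10.30 = 1.544, so e^(−t/τ) = 0.2136.
M(t) = 2692.7 + 1755 × 0.2136 = 3067.7 Tg.

3070 Tg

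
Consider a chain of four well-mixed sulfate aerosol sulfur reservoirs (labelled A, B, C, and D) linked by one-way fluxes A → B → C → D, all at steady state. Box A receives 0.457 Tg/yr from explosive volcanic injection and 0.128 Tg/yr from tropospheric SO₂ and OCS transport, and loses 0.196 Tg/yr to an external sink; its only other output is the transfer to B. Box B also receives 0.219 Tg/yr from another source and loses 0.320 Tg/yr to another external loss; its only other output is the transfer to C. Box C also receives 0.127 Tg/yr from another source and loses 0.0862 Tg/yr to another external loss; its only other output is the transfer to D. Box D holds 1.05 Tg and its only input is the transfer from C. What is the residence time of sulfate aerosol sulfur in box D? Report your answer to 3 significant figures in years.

3.19 yr

Box A: F(A→B) = (0.457 + 0.128) − 0.196 = 0.38900 Tg/yr.
Box B: F(B→C) = (0.38900 + 0.219) − 0.320 = 0.28800 Tg/yr.
Box C: F(C→D) = (0.28800 + 0.127) − 0.0862 = 0.32880 Tg/yr.
Box D throughput = its input = 0.32880 Tg/yr; τ = 1.05 / 0.32880 = 3.193 yr.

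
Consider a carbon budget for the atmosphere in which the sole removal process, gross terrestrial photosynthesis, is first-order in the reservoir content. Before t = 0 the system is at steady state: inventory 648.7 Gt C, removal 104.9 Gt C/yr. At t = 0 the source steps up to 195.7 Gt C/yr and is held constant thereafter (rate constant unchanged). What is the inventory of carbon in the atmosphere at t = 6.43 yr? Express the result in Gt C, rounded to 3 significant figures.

1010 Gt C

The sink rate constant is k = F₀/M₀ = 104.9/648.7 = 0.1617 yr⁻¹.
Solving dM/dt = F₁ − kM with M(0) = M₀ gives M(t) = F₁/k + (M₀ − F₁/k)·e^(−kt).
F₁/k = 195.7/0.1617 = 1210.2 Gt C; kt = 0.1617 × 6.43 = 1.040, e^(−kt) = 0.3535.
M(6.43) = 1210.2 + (648.7 − 1210.2) × 0.3535 = 1210.2 − 198.5 = 1011.7 Gt C.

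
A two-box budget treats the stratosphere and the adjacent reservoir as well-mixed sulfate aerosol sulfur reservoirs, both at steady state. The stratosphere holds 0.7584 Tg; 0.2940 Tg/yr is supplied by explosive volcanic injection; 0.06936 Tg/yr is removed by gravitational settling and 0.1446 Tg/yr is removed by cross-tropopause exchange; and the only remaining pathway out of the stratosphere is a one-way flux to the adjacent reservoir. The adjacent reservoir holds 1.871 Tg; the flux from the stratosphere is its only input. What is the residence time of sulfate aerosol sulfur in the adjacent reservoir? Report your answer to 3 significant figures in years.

23.4 yr

Balance the stratosphere: ΣF_in = 0.29400 Tg/yr.
Flux to the adjacent reservoir = ΣF_in − (0.06936 + 0.1446) = 0.080040 Tg/yr.
At steady state the output of the adjacent reservoir equals its input, 0.080040 Tg/yr.
τ = M / F = 1.871 / 0.080040 = 23.38 yr.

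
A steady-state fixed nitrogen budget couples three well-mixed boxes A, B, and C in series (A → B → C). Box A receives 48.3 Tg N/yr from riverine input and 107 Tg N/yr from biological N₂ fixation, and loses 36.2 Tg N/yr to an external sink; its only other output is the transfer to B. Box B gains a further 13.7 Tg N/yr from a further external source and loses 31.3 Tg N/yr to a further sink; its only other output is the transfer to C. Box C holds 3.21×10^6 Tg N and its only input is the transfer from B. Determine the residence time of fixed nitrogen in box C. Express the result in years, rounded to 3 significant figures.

Box A: F(A→B) = (48.3 + 107) − 36.2 = 119.10 Tg N/yr.
Box B: F(B→C) = (119.10 + 13.7) − 31.3 = 101.50 Tg N/yr.
Box C throughput = its input = 101.50 Tg N/yr; τ = 3.21×10^6 / 101.50 = 31630 yr.

31600 yr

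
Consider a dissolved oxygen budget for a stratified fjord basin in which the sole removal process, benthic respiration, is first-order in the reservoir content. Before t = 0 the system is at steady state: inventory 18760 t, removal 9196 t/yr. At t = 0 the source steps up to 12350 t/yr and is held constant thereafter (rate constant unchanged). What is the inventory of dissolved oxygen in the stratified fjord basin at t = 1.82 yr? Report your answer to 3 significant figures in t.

22600 t

The sink rate constant is k = F₀/M₀ = 9196/18760 = 0.4902 yr⁻¹.
Solving dM/dt = F₁ − kM with M(0) = M₀ gives M(t) = F₁/k + (M₀ − F₁/k)·e^(−kt).
F₁/k = 12350/0.4902 = 25194 t; kt = 0.4902 × 1.82 = 0.8921, e^(−kt) = 0.4098.
M(1.82) = 25194 + (18760 − 25194) × 0.4098 = 25194 − 2637 = 22558 t.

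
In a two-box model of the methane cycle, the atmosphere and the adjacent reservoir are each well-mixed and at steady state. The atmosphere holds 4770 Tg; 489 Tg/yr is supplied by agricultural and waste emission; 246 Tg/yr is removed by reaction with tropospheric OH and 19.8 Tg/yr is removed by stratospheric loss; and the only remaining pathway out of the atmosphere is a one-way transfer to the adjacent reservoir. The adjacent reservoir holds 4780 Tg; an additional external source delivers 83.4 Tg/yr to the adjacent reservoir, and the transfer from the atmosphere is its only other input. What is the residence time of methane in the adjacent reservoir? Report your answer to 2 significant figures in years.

Balance the atmosphere: ΣF_in = 489.00 Tg/yr.
Transfer to the adjacent reservoir = ΣF_in − (246 + 19.8) = 223.20 Tg/yr.
Total input to the adjacent reservoir = 223.20 + 83.4 = 306.60 Tg/yr; at steady state this equals its total output.
τ = M / F = 4780 / 306.60 = 15.59 yr.

16 yr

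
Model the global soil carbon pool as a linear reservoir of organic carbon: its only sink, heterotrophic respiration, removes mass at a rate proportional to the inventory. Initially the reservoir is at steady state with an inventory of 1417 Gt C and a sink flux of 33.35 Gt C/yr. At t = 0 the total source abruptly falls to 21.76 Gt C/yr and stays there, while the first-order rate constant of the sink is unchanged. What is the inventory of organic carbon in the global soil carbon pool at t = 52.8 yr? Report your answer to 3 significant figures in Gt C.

1070 Gt C

The sink rate constant is k = F₀/M₀ = 33.35/1417 = 0.02354 yr⁻¹.
Solving dM/dt = F₁ − kM with M(0) = M₀ gives M(t) = F₁/k + (M₀ − F₁/k)·e^(−kt).
F₁/k = 21.76/0.02354 = 924.56 Gt C; kt = 0.02354 × 52.8 = 1.243, e^(−kt) = 0.2886.
M(52.8) = 924.56 + (1417 − 924.56) × 0.2886 = 924.56 + 142.1 = 1066.7 Gt C.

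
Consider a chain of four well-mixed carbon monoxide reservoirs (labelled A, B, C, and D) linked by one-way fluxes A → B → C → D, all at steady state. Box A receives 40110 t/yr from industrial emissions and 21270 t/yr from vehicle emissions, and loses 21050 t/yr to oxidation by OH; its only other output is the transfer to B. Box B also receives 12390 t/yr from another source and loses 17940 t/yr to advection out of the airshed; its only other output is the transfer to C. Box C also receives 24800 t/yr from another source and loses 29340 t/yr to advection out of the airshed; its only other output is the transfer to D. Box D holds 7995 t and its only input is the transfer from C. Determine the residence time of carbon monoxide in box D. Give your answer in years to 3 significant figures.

Box A: F(A→B) = (40110 + 21270) − 21050 = 40330 t/yr.
Box B: F(B→C) = (40330 + 12390) − 17940 = 34780 t/yr.
Box C: F(C→D) = (34780 + 24800) − 29340 = 30240 t/yr.
Box D throughput = its input = 30240 t/yr; τ = 7995 / 30240 = 0.2644 yr.

0.264 yr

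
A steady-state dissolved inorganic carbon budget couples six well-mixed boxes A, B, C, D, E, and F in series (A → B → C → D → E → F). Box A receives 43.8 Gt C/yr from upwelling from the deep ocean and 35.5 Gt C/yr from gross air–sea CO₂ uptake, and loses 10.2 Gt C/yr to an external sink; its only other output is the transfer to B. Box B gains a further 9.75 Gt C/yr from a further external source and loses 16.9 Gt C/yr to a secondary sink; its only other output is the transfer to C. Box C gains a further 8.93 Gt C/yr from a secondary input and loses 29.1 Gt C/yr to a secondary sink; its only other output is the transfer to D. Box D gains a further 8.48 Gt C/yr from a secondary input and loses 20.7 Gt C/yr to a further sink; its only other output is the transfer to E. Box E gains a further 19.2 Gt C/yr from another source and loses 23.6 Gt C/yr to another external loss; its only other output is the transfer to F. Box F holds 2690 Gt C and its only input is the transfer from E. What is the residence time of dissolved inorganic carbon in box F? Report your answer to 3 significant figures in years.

107 yr

Box A: F(A→B) = (43.8 + 35.5) − 10.2 = 69.100 Gt C/yr.
Box B: F(B→C) = (69.100 + 9.75) − 16.9 = 61.950 Gt C/yr.
Box C: F(C→D) = (61.950 + 8.93) − 29.1 = 41.780 Gt C/yr.
Box D: F(D→E) = (41.780 + 8.48) − 20.7 = 29.560 Gt C/yr.
Box E: F(E→F) = (29.560 + 19.2) − 23.6 = 25.160 Gt C/yr.
Box F throughput = its input = 25.160 Gt C/yr; τ = 2690 / 25.160 = 106.9 yr.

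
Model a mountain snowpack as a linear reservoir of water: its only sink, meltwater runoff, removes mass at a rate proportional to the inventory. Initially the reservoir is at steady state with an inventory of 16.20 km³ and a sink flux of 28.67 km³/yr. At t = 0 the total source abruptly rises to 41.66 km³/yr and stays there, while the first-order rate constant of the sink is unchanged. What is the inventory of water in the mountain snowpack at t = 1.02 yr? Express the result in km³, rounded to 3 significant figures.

22.3 km³

The sink rate constant is k = F₀/M₀ = 28.67/16.20 = 1.770 yr⁻¹.
Solving dM/dt = F₁ − kM with M(0) = M₀ gives M(t) = F₁/k + (M₀ − F₁/k)·e^(−kt).
F₁/k = 41.66/1.770 = 23.540 km³; kt = 1.770 × 1.02 = 1.805, e^(−kt) = 0.1645.
M(1.02) = 23.540 + (16.20 − 23.540) × 0.1645 = 23.540 − 1.207 = 22.333 km³.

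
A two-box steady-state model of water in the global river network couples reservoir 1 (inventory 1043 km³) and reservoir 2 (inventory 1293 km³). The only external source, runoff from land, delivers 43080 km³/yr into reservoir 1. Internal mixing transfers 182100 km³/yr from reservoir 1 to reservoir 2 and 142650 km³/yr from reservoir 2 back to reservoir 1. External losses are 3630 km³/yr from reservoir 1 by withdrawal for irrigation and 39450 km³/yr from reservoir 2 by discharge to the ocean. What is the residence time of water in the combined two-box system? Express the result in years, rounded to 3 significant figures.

0.0542 yr

Treat the two boxes together as one reservoir: the mixing fluxes between them are internal recycling, so τ = ΣM / Σ(external losses).
M_total = 1043 + 1293 = 2336.0 km³.
ΣF_external_out = 3630 + 39450 = 43080 km³/yr.
τ = M_total / ΣF_ext = 2336.0 / 43080 = 0.05422 yr.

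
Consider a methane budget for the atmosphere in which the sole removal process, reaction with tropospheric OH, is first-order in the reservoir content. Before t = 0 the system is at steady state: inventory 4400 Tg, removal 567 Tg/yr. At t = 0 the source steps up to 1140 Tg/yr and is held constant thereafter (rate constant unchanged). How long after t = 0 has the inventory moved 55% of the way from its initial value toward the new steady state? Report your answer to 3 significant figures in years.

6.20 yr

τ = M₀/F₀ = 4400/567 = 7.760 yr.
The remaining gap fraction is e^(−t/τ); 55% covered ⇒ e^(−t/τ) = 0.450.
t = −τ ln(0.450) = 7.760 × 0.7985 = 6.197 yr.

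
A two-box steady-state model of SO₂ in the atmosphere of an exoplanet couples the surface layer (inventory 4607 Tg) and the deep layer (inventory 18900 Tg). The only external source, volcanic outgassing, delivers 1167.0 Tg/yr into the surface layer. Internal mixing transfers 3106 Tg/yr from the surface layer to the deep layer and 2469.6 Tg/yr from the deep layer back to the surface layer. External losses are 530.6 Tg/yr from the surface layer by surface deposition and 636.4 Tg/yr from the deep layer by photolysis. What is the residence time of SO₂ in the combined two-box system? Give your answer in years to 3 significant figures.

20.1 yr

Residence time in the combined system uses the total inventory and the total *external* removal — internal exchanges between the two boxes cancel.
M_total = 4607 + 18900 = 23507 Tg.
ΣF_external_out = 530.6 + 636.4 = 1167.0 Tg/yr.
τ = M_total / ΣF_ext = 23507 / 1167.0 = 20.14 yr.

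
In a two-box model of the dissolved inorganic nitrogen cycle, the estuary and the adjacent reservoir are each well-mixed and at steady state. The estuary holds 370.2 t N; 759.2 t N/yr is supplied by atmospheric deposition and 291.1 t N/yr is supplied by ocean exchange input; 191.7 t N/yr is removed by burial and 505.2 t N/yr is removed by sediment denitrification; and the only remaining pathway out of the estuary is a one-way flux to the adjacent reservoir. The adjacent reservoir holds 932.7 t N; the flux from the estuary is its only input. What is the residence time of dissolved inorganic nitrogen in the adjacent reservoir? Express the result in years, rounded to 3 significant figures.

2.64 yr

Balance the estuary: ΣF_in = 759.2 + 291.1 = 1050.3 t N/yr.
Flux to the adjacent reservoir = ΣF_in − (191.7 + 505.2) = 353.40 t N/yr.
At steady state the output of the adjacent reservoir equals its input, 353.40 t N/yr.
τ = M / F = 932.7 / 353.40 = 2.639 yr.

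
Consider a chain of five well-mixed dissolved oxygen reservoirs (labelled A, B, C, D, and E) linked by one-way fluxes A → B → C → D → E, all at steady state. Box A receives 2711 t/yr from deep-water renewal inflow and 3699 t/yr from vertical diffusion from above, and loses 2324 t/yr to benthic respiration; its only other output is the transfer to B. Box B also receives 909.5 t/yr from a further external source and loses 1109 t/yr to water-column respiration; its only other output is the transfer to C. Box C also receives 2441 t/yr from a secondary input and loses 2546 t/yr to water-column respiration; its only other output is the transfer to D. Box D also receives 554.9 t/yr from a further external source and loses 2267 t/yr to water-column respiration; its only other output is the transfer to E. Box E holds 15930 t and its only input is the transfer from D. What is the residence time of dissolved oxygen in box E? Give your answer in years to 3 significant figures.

Box A: F(A→B) = (2711 + 3699) − 2324 = 4086.0 t/yr.
Box B: F(B→C) = (4086.0 + 909.5) − 1109 = 3886.5 t/yr.
Box C: F(C→D) = (3886.5 + 2441) − 2546 = 3781.5 t/yr.
Box D: F(D→E) = (3781.5 + 554.9) − 2267 = 2069.4 t/yr.
Box E throughput = its input = 2069.4 t/yr; τ = 15930 / 2069.4 = 7.698 yr.

7.70 yr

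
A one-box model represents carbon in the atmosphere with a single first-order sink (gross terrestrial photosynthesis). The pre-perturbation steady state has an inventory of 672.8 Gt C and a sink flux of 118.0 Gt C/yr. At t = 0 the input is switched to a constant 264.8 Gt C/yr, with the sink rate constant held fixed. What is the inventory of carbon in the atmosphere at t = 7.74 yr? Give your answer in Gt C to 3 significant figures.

1290 Gt C

τ = M₀/F₀ = 672.8/118.0 = 5.702 yr; rate constant k = 1/τ.
New steady state M_∞ = F₁/k = F₁·τ = 264.8 × 5.702 = 1509.8 Gt C.
M(t) = M_∞ + (M₀ − M_∞)·e^(−t/τ); t/τ = 7.74/5.702 = 1.357, so e^(−t/τ) = 0.2573.
M(t) = 1509.8 − 837.0 × 0.2573 = 1294.4 Gt C.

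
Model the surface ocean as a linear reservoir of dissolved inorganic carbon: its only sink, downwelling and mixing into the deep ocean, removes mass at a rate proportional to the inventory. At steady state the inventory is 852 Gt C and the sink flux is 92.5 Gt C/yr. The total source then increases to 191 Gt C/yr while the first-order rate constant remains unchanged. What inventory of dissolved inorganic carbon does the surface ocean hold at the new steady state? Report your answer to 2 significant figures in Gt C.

1800 Gt C

Rate constant k = F/M = 92.5 / 852 = 0.1086 yr⁻¹.
At the new steady state, source = k·M_new ⇒ M_new = 191 / 0.1086 = 1759 Gt C.
(Equivalently M_new = M × F_new/F_old = 852 × 191/92.5.)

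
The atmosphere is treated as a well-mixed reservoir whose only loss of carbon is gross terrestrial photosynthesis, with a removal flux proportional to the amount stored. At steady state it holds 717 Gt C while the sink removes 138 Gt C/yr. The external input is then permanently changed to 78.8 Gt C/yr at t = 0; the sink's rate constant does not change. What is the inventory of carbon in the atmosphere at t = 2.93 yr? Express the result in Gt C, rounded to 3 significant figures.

Residence time τ = M₀/F₀ = 5.196 yr. The eventual steady state is M_∞ = M₀·(F₁/F₀) = 717 × 78.8/138 = 409.42 Gt C.
The anomaly ΔM(t) = M(t) − M_∞ decays as ΔM₀·e^(−t/τ) with ΔM₀ = 717 − 409.42 = 307.6 Gt C.
At t = 2.93 yr, e^(−t/τ) = e^(−0.5639) = 0.5690, so ΔM = 175.0 Gt C and M = 409.42 + 175.0 = 584.42 Gt C.

584 Gt C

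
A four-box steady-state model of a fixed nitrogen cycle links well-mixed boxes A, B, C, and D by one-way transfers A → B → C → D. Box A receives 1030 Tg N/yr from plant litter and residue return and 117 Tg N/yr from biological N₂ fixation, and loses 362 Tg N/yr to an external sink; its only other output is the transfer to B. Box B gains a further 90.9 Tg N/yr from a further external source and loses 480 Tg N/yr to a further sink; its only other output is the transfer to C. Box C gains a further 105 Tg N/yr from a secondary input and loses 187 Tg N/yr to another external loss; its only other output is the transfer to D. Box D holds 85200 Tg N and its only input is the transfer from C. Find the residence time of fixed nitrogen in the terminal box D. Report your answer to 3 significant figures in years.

271 yr

Box A: F(A→B) = (1030 + 117) − 362 = 785.00 Tg N/yr.
Box B: F(B→C) = (785.00 + 90.9) − 480 = 395.90 Tg N/yr.
Box C: F(C→D) = (395.90 + 105) − 187 = 313.90 Tg N/yr.
Box D throughput = its input = 313.90 Tg N/yr; τ = 85200 / 313.90 = 271.4 yr.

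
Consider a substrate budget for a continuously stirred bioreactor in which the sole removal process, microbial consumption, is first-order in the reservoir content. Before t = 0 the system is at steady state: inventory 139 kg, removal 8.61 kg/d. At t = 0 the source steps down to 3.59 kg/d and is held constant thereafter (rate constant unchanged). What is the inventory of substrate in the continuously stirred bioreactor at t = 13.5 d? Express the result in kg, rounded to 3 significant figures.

Residence time τ = M₀/F₀ = 16.14 d. The eventual steady state is M_∞ = M₀·(F₁/F₀) = 139 × 3.59/8.61 = 57.957 kg.
The anomaly ΔM(t) = M(t) − M_∞ decays as ΔM₀·e^(−t/τ) with ΔM₀ = 139 − 57.957 = 81.04 kg.
At t = 13.5 d, e^(−t/τ) = e^(−0.8362) = 0.4333, so ΔM = 35.12 kg and M = 57.957 + 35.12 = 93.077 kg.

93.1 kg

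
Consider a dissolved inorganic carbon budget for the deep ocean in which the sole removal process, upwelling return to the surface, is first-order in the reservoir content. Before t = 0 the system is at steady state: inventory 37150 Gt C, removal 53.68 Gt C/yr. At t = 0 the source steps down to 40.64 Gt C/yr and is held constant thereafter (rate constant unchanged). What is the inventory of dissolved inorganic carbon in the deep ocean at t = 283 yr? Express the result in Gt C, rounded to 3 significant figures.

34100 Gt C

Residence time τ = M₀/F₀ = 692.1 yr. The eventual steady state is M_∞ = M₀·(F₁/F₀) = 37150 × 40.64/53.68 = 28125 Gt C.
The anomaly ΔM(t) = M(t) − M_∞ decays as ΔM₀·e^(−t/τ) with ΔM₀ = 37150 − 28125 = 9025 Gt C.
At t = 283 yr, e^(−t/τ) = e^(−0.4089) = 0.6644, so ΔM = 5996 Gt C and M = 28125 + 5996 = 34121 Gt C.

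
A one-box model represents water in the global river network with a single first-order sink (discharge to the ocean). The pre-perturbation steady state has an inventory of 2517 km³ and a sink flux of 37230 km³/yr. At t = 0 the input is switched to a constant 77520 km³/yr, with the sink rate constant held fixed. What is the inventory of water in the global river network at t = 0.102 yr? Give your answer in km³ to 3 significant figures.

The sink rate constant is k = F₀/M₀ = 37230/2517 = 14.79 yr⁻¹.
Solving dM/dt = F₁ − kM with M(0) = M₀ gives M(t) = F₁/k + (M₀ − F₁/k)·e^(−kt).
F₁/k = 77520/14.79 = 5240.9 km³; kt = 14.79 × 0.102 = 1.509, e^(−kt) = 0.2212.
M(0.102) = 5240.9 + (2517 − 5240.9) × 0.2212 = 5240.9 − 602.5 = 4638.4 km³.

4640 km³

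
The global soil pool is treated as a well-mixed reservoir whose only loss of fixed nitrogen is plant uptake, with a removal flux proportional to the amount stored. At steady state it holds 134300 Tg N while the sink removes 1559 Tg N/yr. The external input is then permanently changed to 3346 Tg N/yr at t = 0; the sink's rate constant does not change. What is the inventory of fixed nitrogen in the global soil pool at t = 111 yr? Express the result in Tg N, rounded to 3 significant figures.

246000 Tg N

Residence time τ = M₀/F₀ = 86.14 yr. The eventual steady state is M_∞ = M₀·(F₁/F₀) = 134300 × 3346/1559 = 288240 Tg N.
The anomaly ΔM(t) = M(t) − M_∞ decays as ΔM₀·e^(−t/τ) with ΔM₀ = 134300 − 288240 = −153900 Tg N.
At t = 111 yr, e^(−t/τ) = e^(−1.289) = 0.2757, so ΔM = −42440 Tg N and M = 288240 − 42440 = 245800 Tg N.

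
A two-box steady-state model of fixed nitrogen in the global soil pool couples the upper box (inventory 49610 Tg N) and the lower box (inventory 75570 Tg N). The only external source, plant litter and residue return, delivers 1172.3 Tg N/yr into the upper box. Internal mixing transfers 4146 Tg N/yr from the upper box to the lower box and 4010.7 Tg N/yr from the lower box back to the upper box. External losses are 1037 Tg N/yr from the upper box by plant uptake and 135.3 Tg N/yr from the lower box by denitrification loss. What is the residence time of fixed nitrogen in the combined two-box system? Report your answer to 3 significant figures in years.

107 yr

For the system as a whole, the A↔B exchange is internal and contributes nothing to the throughput; only the external sinks remove mass.
M_total = 49610 + 75570 = 125180 Tg N.
ΣF_external_out = 1037 + 135.3 = 1172.3 Tg N/yr.
τ = M_total / ΣF_ext = 125180 / 1172.3 = 106.8 yr.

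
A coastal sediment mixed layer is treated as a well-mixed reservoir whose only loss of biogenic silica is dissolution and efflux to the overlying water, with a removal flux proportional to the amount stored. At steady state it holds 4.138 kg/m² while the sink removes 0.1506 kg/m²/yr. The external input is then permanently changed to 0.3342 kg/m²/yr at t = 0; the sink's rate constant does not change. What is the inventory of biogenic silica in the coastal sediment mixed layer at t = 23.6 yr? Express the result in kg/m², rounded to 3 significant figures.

The sink rate constant is k = F₀/M₀ = 0.1506/4.138 = 0.03639 yr⁻¹.
Solving dM/dt = F₁ − kM with M(0) = M₀ gives M(t) = F₁/k + (M₀ − F₁/k)·e^(−kt).
F₁/k = 0.3342/0.03639 = 9.1827 kg/m²; kt = 0.03639 × 23.6 = 0.8589, e^(−kt) = 0.4236.
M(23.6) = 9.1827 + (4.138 − 9.1827) × 0.4236 = 9.1827 − 2.137 = 7.0457 kg/m².

7.05 kg/m²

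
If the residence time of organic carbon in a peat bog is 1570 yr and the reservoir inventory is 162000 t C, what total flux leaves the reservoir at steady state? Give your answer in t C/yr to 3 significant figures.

103 t C/yr

F = M / τ = 162000 / 1570 = 103.2 t C/yr.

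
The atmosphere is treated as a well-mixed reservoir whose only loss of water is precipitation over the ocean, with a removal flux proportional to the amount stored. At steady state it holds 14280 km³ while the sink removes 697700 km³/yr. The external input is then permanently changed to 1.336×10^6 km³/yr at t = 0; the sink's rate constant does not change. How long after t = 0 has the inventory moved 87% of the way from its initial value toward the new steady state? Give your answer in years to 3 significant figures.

0.0418 yr

τ = M₀/F₀ = 14280/697700 = 0.02047 yr.
The remaining gap fraction is e^(−t/τ); 87% covered ⇒ e^(−t/τ) = 0.130.
t = −τ ln(0.130) = 0.02047 × 2.040 = 0.04176 yr.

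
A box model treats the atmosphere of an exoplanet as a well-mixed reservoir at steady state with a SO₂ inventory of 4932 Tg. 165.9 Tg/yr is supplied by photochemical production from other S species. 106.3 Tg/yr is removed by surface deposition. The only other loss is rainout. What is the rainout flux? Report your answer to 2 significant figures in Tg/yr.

60 Tg/yr

At steady state ΣF_in = ΣF_out.
ΣF_in = 165.90 Tg/yr.
Rainout flux = ΣF_in − (106.3) = 165.90 − 106.3 = 59.60 Tg/yr.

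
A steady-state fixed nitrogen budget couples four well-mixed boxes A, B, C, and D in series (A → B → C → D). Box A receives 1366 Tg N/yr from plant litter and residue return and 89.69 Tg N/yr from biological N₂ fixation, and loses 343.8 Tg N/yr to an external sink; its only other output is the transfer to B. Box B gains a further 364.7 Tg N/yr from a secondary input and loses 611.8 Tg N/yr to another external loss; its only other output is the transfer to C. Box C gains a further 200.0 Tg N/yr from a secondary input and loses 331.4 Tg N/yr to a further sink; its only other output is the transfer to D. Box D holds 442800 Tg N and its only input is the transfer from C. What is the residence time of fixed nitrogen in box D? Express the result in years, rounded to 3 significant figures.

Box A: F(A→B) = (1366 + 89.69) − 343.8 = 1111.9 Tg N/yr.
Box B: F(B→C) = (1111.9 + 364.7) − 611.8 = 864.79 Tg N/yr.
Box C: F(C→D) = (864.79 + 200.0) − 331.4 = 733.39 Tg N/yr.
Box D throughput = its input = 733.39 Tg N/yr; τ = 442800 / 733.39 = 603.8 yr.

604 yr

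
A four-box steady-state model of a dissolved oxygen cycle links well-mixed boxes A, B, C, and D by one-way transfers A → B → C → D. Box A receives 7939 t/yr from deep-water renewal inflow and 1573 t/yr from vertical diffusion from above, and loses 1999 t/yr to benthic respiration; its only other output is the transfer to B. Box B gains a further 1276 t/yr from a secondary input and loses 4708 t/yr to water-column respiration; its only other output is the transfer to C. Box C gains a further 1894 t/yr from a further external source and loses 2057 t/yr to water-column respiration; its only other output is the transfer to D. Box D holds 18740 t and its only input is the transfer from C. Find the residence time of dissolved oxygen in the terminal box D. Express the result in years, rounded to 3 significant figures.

Box A: F(A→B) = (7939 + 1573) − 1999 = 7513.0 t/yr.
Box B: F(B→C) = (7513.0 + 1276) − 4708 = 4081.0 t/yr.
Box C: F(C→D) = (4081.0 + 1894) − 2057 = 3918.0 t/yr.
Box D throughput = its input = 3918.0 t/yr; τ = 18740 / 3918.0 = 4.783 yr.

4.78 yr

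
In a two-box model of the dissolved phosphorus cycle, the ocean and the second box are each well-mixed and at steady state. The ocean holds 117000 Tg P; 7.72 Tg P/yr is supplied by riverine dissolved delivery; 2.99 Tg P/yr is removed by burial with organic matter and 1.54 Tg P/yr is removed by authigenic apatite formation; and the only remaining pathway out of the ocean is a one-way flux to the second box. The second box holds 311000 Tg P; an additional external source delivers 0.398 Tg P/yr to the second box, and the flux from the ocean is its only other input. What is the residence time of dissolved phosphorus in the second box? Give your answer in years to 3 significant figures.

Balance the ocean: ΣF_in = 7.7200 Tg P/yr.
Flux to the second box = ΣF_in − (2.99 + 1.54) = 3.1900 Tg P/yr.
Total input to the second box = 3.1900 + 0.398 = 3.5880 Tg P/yr; at steady state this equals its total output.
τ = M / F = 311000 / 3.5880 = 86680 yr.

86700 yr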